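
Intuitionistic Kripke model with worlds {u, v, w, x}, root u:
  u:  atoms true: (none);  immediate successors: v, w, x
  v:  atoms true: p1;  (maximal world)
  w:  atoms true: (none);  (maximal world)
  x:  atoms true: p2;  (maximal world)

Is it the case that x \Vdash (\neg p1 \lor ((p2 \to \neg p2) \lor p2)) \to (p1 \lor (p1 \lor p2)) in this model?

Yes

x \Vdash (\neg p1 \lor ((p2 \to \neg p2) \lor p2)) \to (p1 \lor (p1 \lor p2)): every world accessible from x that forces \neg p1 \lor ((p2 \to \neg p2) \lor p2) (namely x) also forces p1 \lor (p1 \lor p2).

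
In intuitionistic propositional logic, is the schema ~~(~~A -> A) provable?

Yes

This is the double negation of double-negation elimination, which is intuitionistically derivable.
By Glivenko's theorem the double negation of any classical propositional tautology is intuitionistically provable; ~~A -> A is classically a tautology.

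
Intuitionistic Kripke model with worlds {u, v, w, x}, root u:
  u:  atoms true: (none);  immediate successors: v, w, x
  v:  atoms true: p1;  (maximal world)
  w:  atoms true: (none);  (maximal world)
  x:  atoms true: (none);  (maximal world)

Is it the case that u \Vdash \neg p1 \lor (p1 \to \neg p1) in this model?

No

u \nVdash \neg p1 \lor (p1 \to \neg p1): neither disjunct is forced at u.
u \nVdash \neg p1 since v is accessible from u and v \Vdash p1.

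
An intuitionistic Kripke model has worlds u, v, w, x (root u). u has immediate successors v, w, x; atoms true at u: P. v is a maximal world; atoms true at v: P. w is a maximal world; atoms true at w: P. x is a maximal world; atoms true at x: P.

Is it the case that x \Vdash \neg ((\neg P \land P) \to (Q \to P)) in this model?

x \nVdash \neg ((\neg P \land P) \to (Q \to P)) since x is accessible from x and x \Vdash (\neg P \land P) \to (Q \to P).
x \Vdash (\neg P \land P) \to (Q \to P) vacuously: no world accessible from x forces the antecedent \neg P \land P.

No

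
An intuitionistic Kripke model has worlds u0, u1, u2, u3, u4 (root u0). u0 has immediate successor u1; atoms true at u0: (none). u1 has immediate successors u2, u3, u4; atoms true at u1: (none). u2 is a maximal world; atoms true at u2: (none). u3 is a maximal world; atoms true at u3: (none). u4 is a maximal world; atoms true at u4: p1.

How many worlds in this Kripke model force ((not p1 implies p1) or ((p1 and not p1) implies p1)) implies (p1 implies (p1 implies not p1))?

2

u0: does not force it — u0 does not force ((not p1 implies p1) or ((p1 and not p1) implies p1)) implies (p1 implies (p1 implies not p1)): already at u0 itself, u0 forces (not p1 implies p1) or ((p1 and not p1) implies p1) but u0 does not force p1 implies (p1 implies not p1).
u1: does not force it — u1 does not force ((not p1 implies p1) or ((p1 and not p1) implies p1)) implies (p1 implies (p1 implies not p1)): already at u1 itself, u1 forces (not p1 implies p1) or ((p1 and not p1) implies p1) but u1 does not force p1 implies (p1 implies not p1).
u2: forces it.
u3: forces it.
u4: does not force it — u4 does not force ((not p1 implies p1) or ((p1 and not p1) implies p1)) implies (p1 implies (p1 implies not p1)): already at u4 itself, u4 forces (not p1 implies p1) or ((p1 and not p1) implies p1) but u4 does not force p1 implies (p1 implies not p1).
Worlds forcing the formula: {u2, u3}.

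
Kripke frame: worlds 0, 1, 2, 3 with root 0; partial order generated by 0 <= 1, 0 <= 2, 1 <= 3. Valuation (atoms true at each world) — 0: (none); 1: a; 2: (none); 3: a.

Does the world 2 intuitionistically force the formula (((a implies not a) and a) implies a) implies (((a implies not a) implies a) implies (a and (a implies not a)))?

Yes

2 forces (((a implies not a) and a) implies a) implies (((a implies not a) implies a) implies (a and (a implies not a))): every world accessible from 2 that forces ((a implies not a) and a) implies a (namely 2) also forces ((a implies not a) implies a) implies (a and (a implies not a)).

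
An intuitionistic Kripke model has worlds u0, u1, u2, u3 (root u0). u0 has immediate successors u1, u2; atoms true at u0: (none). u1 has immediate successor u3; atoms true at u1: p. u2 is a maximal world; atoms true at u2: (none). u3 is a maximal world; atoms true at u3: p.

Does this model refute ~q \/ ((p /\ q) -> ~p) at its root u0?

No

u0 ||- ~q \/ ((p /\ q) -> ~p) via the disjunct ~q.
So the root u0 forces ~q \/ ((p /\ q) -> ~p); the model is not a countermodel.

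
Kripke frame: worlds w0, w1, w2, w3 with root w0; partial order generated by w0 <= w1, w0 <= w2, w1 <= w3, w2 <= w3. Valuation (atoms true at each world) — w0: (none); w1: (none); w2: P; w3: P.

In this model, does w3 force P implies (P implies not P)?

w3 does not force P implies (P implies not P): already at w3 itself, w3 forces P but w3 does not force P implies not P.
w3 does not force P implies not P: already at w3 itself, w3 forces P but w3 does not force not P.
w3 does not force not P since w3 is accessible from w3 and w3 forces P.

No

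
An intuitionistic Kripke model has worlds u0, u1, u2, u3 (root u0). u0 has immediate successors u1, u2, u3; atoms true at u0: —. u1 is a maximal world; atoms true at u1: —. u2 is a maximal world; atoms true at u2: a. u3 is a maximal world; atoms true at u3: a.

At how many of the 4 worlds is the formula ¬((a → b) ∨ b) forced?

u0: does not force it — u0 ⊮ ¬((a → b) ∨ b) since u1 is accessible from u0 and u1 ⊩ (a → b) ∨ b.
u1: does not force it.
u2: forces it.
u3: forces it.
Worlds forcing the formula: {u2, u3}.

2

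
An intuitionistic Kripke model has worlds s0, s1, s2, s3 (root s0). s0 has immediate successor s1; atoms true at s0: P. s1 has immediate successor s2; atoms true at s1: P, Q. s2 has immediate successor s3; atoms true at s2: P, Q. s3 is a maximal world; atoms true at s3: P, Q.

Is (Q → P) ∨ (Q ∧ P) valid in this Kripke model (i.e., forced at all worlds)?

Yes

s0 ⊩ (Q → P) ∨ (Q ∧ P) via the disjunct Q → P.
Since the root s0 forces (Q → P) ∨ (Q ∧ P) and forcing is persistent (monotone upward), every world forces it.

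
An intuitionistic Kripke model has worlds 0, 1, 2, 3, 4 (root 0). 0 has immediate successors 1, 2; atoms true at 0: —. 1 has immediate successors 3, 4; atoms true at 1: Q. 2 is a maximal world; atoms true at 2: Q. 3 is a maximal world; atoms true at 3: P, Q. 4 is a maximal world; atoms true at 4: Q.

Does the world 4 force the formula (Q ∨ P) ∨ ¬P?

4 ⊩ (Q ∨ P) ∨ ¬P via the disjunct Q ∨ P.

Yes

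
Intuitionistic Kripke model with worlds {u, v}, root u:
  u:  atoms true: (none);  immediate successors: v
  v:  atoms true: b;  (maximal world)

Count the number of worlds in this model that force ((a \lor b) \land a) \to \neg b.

u: forces it.
v: forces it.
Worlds forcing the formula: {u, v}.

2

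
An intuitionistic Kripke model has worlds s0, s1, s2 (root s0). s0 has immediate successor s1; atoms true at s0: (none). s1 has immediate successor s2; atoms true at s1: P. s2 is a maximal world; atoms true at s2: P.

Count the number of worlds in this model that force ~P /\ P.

0

s0: does not force it — s0 ||-/- ~P /\ P since s0 fails ~P.
s1: does not force it — s1 ||-/- ~P /\ P since s1 fails ~P.
s2: does not force it — s2 ||-/- ~P /\ P since s2 fails ~P.
Worlds forcing the formula: { }.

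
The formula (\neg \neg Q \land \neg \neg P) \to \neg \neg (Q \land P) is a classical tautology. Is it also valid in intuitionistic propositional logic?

Yes

This is the distribution of double negation over conjunction, which is intuitionistically derivable.
Assume \neg \neg Q, \neg \neg P, and \neg (Q \land P). From Q we'd get \neg P (since Q \land P is refuted), contradicting \neg \neg P; so \neg Q, contradicting \neg \neg Q.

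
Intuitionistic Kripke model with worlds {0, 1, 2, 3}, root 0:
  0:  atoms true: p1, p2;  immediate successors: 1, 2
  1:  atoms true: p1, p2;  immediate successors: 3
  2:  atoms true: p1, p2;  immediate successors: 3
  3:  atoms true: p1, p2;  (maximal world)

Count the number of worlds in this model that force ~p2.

0

0: does not force it — 0 ||-/- ~p2 since 0 is accessible from 0 and 0 ||- p2.
1: does not force it.
2: does not force it.
3: does not force it.
Worlds forcing the formula: { }.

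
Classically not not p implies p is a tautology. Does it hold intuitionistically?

This is double-negation elimination, which is not intuitionistically valid.
A Kripke countermodel: worlds 0, 1; order generated by 0 <= 1; atoms true at each world — 0:{}; 1:{p}.
0 does not force not not p implies p: already at 0 itself, 0 forces not not p but 0 does not force p.
0 lacks atom p, so 0 does not force p.
So the root 0 does not force the formula.

No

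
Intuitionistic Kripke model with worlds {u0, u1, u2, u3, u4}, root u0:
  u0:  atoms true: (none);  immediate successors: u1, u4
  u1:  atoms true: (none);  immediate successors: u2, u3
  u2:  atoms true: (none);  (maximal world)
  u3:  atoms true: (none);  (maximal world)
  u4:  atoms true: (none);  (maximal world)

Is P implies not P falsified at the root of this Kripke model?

u0 forces P implies not P vacuously: no world accessible from u0 forces the antecedent P.
So the root u0 forces P implies not P; the model is not a countermodel.

No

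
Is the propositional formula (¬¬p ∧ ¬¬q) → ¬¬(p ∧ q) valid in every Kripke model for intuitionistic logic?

This is the distribution of double negation over conjunction, which is intuitionistically derivable.
Assume ¬¬p, ¬¬q, and ¬(p ∧ q). From p we'd get ¬q (since p ∧ q is refuted), contradicting ¬¬q; so ¬p, contradicting ¬¬p.

Yes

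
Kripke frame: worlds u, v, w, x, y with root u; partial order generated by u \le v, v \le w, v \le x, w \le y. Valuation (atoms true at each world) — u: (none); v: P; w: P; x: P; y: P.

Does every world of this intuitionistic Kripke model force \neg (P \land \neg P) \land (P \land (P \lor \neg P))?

No

Not every world: u \nVdash \neg (P \land \neg P) \land (P \land (P \lor \neg P)).
u \nVdash \neg (P \land \neg P) \land (P \land (P \lor \neg P)) since u fails P \land (P \lor \neg P).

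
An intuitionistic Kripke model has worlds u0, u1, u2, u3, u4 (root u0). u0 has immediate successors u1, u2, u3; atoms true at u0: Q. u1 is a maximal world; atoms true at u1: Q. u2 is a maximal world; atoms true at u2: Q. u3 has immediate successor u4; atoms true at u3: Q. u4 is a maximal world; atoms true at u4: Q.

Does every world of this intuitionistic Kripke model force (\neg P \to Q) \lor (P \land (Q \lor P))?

u0 \Vdash (\neg P \to Q) \lor (P \land (Q \lor P)) via the disjunct \neg P \to Q.
Since the root u0 forces (\neg P \to Q) \lor (P \land (Q \lor P)) and forcing is persistent (monotone upward), every world forces it.

Yes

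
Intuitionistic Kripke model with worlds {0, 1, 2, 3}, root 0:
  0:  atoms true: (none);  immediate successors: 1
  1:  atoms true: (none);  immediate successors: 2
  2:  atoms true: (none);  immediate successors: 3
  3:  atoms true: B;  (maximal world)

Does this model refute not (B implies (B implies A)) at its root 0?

0 forces not (B implies (B implies A)): no world accessible from 0 forces B implies (B implies A).
So the root 0 forces not (B implies (B implies A)); the model is not a countermodel.

No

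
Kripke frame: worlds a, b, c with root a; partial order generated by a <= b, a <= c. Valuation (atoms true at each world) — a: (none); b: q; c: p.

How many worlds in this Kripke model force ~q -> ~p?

a: does not force it — a ||-/- ~q -> ~p: at the accessible world c, c ||- ~q but c ||-/- ~p.
b: forces it.
c: does not force it — c ||-/- ~q -> ~p: already at c itself, c ||- ~q but c ||-/- ~p.
Worlds forcing the formula: {b}.

1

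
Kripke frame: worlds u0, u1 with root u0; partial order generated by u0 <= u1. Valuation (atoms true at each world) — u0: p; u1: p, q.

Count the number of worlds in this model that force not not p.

2

u0: forces it.
u1: forces it.
Worlds forcing the formula: {u0, u1}.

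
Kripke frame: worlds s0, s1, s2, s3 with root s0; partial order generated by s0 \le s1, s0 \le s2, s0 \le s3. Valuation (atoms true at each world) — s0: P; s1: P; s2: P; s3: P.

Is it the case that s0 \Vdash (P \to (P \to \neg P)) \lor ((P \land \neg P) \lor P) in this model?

s0 \Vdash (P \to (P \to \neg P)) \lor ((P \land \neg P) \lor P) via the disjunct (P \land \neg P) \lor P.

Yes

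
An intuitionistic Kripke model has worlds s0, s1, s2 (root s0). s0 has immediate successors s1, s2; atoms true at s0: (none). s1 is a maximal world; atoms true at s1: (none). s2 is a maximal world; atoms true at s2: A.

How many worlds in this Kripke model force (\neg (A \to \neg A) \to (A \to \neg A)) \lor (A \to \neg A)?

s0: does not force it — s0 \nVdash (\neg (A \to \neg A) \to (A \to \neg A)) \lor (A \to \neg A): neither disjunct is forced at s0.
s1: forces it.
s2: does not force it — s2 \nVdash (\neg (A \to \neg A) \to (A \to \neg A)) \lor (A \to \neg A): neither disjunct is forced at s2.
Worlds forcing the formula: {s1}.

1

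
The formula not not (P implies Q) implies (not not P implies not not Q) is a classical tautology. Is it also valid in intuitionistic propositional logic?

This is the distribution of double negation over implication, which is intuitionistically derivable.
Assume not not (P implies Q) and not not P; suppose not Q. Then P implies Q would give not P (by contraposition), contradicting not not P; so not (P implies Q), contradicting not not (P implies Q). Hence not not Q.

Yes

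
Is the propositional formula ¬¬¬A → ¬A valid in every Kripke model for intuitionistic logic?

Yes

This is triple-negation reduction, which is intuitionistically derivable.
Assume ¬¬¬A and suppose A. Then ¬¬A (double-negation introduction), contradicting ¬¬¬A. So ¬A.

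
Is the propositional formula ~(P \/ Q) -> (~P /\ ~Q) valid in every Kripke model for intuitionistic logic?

Yes

This is a constructively valid De Morgan direction (negated disjunction to conjunction of negations), which is intuitionistically derivable.
From ~(P \/ Q): if P held then P \/ Q would, contradiction — so ~P; similarly ~Q.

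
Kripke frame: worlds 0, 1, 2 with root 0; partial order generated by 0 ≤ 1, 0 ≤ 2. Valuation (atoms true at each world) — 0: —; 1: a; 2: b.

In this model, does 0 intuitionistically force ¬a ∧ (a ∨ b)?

0 ⊮ ¬a ∧ (a ∨ b) since 0 fails ¬a.

No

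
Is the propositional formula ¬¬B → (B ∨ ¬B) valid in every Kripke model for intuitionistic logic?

No

This is a variant of double-negation elimination (deriving excluded middle from double negation), which is not intuitionistically valid.
A Kripke countermodel: worlds w0, w1; order generated by w0 ≤ w1; atoms true at each world — w0:{}; w1:{B}.
w0 ⊮ ¬¬B → (B ∨ ¬B): already at w0 itself, w0 ⊩ ¬¬B but w0 ⊮ B ∨ ¬B.
w0 ⊮ B ∨ ¬B: neither disjunct is forced at w0.
w0 lacks atom B, so w0 ⊮ B.
So the root w0 does not force the formula.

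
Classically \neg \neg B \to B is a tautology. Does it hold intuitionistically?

No

This is double-negation elimination, which is not intuitionistically valid.
A Kripke countermodel: worlds u, v; order generated by u \le v; atoms true at each world — u:{}; v:{B}.
u \nVdash \neg \neg B \to B: already at u itself, u \Vdash \neg \neg B but u \nVdash B.
u lacks atom B, so u \nVdash B.
So the root u does not force the formula.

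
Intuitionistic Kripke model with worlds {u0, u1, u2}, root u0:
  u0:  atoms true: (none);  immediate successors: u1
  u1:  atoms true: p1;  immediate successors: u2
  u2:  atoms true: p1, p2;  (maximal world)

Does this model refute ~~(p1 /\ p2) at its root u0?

No

u0 ||- ~~(p1 /\ p2): no world accessible from u0 forces ~(p1 /\ p2).
So the root u0 forces ~~(p1 /\ p2); the model is not a countermodel.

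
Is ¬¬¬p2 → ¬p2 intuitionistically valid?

Yes

This is triple-negation reduction, which is intuitionistically derivable.
Assume ¬¬¬p2 and suppose p2. Then ¬¬p2 (double-negation introduction), contradicting ¬¬¬p2. So ¬p2.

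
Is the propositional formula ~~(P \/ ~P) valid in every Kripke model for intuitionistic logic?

Yes

This is the double negation of excluded middle, which is intuitionistically derivable.
Assuming ~(P \/ ~P): from P we'd get P \/ ~P, so ~P; but then P \/ ~P again — contradiction. Hence ~~(P \/ ~P).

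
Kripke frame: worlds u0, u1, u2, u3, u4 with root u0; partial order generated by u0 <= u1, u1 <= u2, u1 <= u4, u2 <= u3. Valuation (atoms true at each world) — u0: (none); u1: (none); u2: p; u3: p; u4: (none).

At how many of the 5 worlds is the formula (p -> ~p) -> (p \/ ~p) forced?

u0: forces it.
u1: forces it.
u2: forces it.
u3: forces it.
u4: forces it.
Worlds forcing the formula: {u0, u1, u2, u3, u4}.

5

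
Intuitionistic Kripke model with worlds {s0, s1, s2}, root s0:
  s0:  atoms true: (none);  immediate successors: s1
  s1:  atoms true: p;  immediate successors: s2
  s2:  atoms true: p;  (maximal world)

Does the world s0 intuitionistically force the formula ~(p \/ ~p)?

No

s0 ||-/- ~(p \/ ~p) since s1 is accessible from s0 and s1 ||- p \/ ~p.
s1 ||- p \/ ~p via the disjunct p.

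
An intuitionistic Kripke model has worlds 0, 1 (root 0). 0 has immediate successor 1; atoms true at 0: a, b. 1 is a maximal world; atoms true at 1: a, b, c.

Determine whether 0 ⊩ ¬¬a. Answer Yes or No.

0 ⊩ ¬¬a: no world accessible from 0 forces ¬a.

Yes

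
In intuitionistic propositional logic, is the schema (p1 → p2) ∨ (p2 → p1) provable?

No

This is the Gödel–Dummett linearity axiom, which is not intuitionistically valid.
A Kripke countermodel: worlds a, b, c; order generated by a ≤ b, a ≤ c; atoms true at each world — a:{}; b:{p1}; c:{p2}.
a ⊮ (p1 → p2) ∨ (p2 → p1): neither disjunct is forced at a.
a ⊮ p1 → p2: at the accessible world b, b ⊩ p1 but b ⊮ p2.
b lacks atom p2, so b ⊮ p2.
So the root a does not force the formula.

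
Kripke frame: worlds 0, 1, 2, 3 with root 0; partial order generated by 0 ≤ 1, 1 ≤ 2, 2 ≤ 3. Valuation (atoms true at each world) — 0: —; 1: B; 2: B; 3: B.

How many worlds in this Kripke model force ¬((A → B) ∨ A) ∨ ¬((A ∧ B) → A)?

0

0: does not force it — 0 ⊮ ¬((A → B) ∨ A) ∨ ¬((A ∧ B) → A): neither disjunct is forced at 0.
1: does not force it — 1 ⊮ ¬((A → B) ∨ A) ∨ ¬((A ∧ B) → A): neither disjunct is forced at 1.
2: does not force it.
3: does not force it.
Worlds forcing the formula: { }.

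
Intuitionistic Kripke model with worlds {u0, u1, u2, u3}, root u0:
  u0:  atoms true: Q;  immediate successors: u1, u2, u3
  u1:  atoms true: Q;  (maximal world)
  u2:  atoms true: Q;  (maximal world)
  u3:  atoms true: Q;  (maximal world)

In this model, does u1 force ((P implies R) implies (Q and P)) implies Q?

Yes

u1 forces ((P implies R) implies (Q and P)) implies Q vacuously: no world accessible from u1 forces the antecedent (P implies R) implies (Q and P).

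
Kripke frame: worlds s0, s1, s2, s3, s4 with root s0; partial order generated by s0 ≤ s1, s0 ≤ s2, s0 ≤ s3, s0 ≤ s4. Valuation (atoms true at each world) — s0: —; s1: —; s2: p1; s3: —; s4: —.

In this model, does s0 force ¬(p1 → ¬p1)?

s0 ⊮ ¬(p1 → ¬p1) since s1 is accessible from s0 and s1 ⊩ p1 → ¬p1.
s1 ⊩ p1 → ¬p1 vacuously: no world accessible from s1 forces the antecedent p1.

No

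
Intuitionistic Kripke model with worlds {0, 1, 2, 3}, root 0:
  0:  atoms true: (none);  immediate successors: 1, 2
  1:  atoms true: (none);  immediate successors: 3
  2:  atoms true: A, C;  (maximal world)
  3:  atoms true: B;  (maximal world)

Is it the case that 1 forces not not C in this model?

No

1 does not force not not C since 1 is accessible from 1 and 1 forces not C.
1 forces not C: no world accessible from 1 forces C.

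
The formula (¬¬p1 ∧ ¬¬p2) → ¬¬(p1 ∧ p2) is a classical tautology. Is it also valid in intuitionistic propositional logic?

Yes

This is the distribution of double negation over conjunction, which is intuitionistically derivable.
Assume ¬¬p1, ¬¬p2, and ¬(p1 ∧ p2). From p1 we'd get ¬p2 (since p1 ∧ p2 is refuted), contradicting ¬¬p2; so ¬p1, contradicting ¬¬p1.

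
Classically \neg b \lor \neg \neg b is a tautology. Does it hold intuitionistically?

No

This is the weak law of excluded middle, which is not intuitionistically valid.
A Kripke countermodel: worlds 0, 1, 2; order generated by 0 \le 1, 0 \le 2; atoms true at each world — 0:{}; 1:{b}; 2:{}.
0 \nVdash \neg b \lor \neg \neg b: neither disjunct is forced at 0.
0 \nVdash \neg b since 1 is accessible from 0 and 1 \Vdash b.
So the root 0 does not force the formula.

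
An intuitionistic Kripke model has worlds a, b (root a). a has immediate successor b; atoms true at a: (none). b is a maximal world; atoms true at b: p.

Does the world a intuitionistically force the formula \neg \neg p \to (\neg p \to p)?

Yes

a \Vdash \neg \neg p \to (\neg p \to p): every world accessible from a that forces \neg \neg p (namely a, b) also forces \neg p \to p.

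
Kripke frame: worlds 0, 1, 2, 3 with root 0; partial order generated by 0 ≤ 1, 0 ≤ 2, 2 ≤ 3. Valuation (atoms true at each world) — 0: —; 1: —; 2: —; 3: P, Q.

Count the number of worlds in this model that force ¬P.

1

0: does not force it — 0 ⊮ ¬P since 3 is accessible from 0 and 3 ⊩ P.
1: forces it.
2: does not force it.
3: does not force it.
Worlds forcing the formula: {1}.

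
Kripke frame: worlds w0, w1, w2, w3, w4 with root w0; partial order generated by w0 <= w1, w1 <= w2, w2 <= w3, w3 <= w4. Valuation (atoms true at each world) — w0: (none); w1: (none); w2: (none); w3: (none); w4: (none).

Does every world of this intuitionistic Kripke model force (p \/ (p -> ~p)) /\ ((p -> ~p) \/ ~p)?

Yes

w0 ||- (p \/ (p -> ~p)) /\ ((p -> ~p) \/ ~p) since w0 forces both conjuncts.
Since the root w0 forces (p \/ (p -> ~p)) /\ ((p -> ~p) \/ ~p) and forcing is persistent (monotone upward), every world forces it.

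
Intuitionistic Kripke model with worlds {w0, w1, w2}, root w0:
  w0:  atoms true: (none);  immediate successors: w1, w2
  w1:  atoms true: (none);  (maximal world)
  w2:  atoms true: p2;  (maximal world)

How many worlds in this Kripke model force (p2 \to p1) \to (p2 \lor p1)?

w0: does not force it — w0 \nVdash (p2 \to p1) \to (p2 \lor p1): at the accessible world w1, w1 \Vdash p2 \to p1 but w1 \nVdash p2 \lor p1.
w1: does not force it — w1 \nVdash (p2 \to p1) \to (p2 \lor p1): already at w1 itself, w1 \Vdash p2 \to p1 but w1 \nVdash p2 \lor p1.
w2: forces it.
Worlds forcing the formula: {w2}.

1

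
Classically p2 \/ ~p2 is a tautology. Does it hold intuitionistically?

No

This is the law of excluded middle, which is not intuitionistically valid.
A Kripke countermodel: worlds u, v; order generated by u <= v; atoms true at each world — u:{}; v:{p2}.
u ||-/- p2 \/ ~p2: neither disjunct is forced at u.
u lacks atom p2, so u ||-/- p2.
So the root u does not force the formula.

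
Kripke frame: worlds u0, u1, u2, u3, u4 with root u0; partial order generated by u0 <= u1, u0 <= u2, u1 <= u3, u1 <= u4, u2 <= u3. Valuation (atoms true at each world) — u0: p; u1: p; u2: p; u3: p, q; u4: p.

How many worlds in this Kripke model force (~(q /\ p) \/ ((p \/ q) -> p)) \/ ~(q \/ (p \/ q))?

5

u0: forces it.
u1: forces it.
u2: forces it.
u3: forces it.
u4: forces it.
Worlds forcing the formula: {u0, u1, u2, u3, u4}.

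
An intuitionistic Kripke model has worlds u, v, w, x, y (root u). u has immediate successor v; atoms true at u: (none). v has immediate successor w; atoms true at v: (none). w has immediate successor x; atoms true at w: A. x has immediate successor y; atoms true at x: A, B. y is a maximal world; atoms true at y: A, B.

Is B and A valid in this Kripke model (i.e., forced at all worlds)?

Not every world: u does not force B and A.
u does not force B and A since u fails B.

No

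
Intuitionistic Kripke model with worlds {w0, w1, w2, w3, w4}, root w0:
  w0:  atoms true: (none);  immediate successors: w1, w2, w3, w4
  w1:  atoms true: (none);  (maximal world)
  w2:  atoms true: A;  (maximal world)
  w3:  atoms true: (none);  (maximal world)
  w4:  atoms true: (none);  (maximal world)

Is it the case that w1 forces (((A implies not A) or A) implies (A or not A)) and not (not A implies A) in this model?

w1 forces (((A implies not A) or A) implies (A or not A)) and not (not A implies A) since w1 forces both conjuncts.

Yes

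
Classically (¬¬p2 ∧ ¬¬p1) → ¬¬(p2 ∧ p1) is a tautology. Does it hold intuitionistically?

This is the distribution of double negation over conjunction, which is intuitionistically derivable.
Assume ¬¬p2, ¬¬p1, and ¬(p2 ∧ p1). From p2 we'd get ¬p1 (since p2 ∧ p1 is refuted), contradicting ¬¬p1; so ¬p2, contradicting ¬¬p2.

Yes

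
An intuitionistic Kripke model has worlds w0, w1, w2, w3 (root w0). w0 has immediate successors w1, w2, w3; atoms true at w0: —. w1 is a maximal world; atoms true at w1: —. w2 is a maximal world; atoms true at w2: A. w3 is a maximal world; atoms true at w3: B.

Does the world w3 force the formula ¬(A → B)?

No

w3 ⊮ ¬(A → B) since w3 is accessible from w3 and w3 ⊩ A → B.
w3 ⊩ A → B vacuously: no world accessible from w3 forces the antecedent A.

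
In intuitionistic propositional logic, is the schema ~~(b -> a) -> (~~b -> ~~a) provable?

This is the distribution of double negation over implication, which is intuitionistically derivable.
Assume ~~(b -> a) and ~~b; suppose ~a. Then b -> a would give ~b (by contraposition), contradicting ~~b; so ~(b -> a), contradicting ~~(b -> a). Hence ~~a.

Yes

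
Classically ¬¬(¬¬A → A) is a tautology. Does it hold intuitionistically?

Yes

This is the double negation of double-negation elimination, which is intuitionistically derivable.
By Glivenko's theorem the double negation of any classical propositional tautology is intuitionistically provable; ¬¬A → A is classically a tautology.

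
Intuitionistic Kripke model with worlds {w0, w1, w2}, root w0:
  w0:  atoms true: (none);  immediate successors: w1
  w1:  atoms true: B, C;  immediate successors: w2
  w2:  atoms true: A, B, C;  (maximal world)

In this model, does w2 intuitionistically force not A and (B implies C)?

w2 does not force not A and (B implies C) since w2 fails not A.

No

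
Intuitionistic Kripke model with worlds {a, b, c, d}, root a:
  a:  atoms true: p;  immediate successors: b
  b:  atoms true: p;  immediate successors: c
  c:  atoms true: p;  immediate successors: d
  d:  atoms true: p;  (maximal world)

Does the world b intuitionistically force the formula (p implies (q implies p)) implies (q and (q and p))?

No

b does not force (p implies (q implies p)) implies (q and (q and p)): already at b itself, b forces p implies (q implies p) but b does not force q and (q and p).
b does not force q and (q and p) since b fails q.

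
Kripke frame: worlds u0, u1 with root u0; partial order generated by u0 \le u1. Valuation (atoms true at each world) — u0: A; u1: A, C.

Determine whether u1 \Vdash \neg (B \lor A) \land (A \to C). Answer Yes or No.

u1 \nVdash \neg (B \lor A) \land (A \to C) since u1 fails \neg (B \lor A).

No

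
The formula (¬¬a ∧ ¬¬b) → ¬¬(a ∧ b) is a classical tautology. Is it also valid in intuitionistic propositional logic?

Yes

This is the distribution of double negation over conjunction, which is intuitionistically derivable.
Assume ¬¬a, ¬¬b, and ¬(a ∧ b). From a we'd get ¬b (since a ∧ b is refuted), contradicting ¬¬b; so ¬a, contradicting ¬¬a.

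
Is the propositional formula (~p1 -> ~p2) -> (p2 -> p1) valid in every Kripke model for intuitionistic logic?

No

This is the converse of contraposition, which is not intuitionistically valid.
A Kripke countermodel: worlds w0, w1; order generated by w0 <= w1; atoms true at each world — w0:{p2}; w1:{p1,p2}.
w0 ||-/- (~p1 -> ~p2) -> (p2 -> p1): already at w0 itself, w0 ||- ~p1 -> ~p2 but w0 ||-/- p2 -> p1.
w0 ||-/- p2 -> p1: already at w0 itself, w0 ||- p2 but w0 ||-/- p1.
w0 lacks atom p1, so w0 ||-/- p1.
So the root w0 does not force the formula.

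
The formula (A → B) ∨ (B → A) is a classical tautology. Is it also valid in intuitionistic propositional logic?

This is the Gödel–Dummett linearity axiom, which is not intuitionistically valid.
A Kripke countermodel: worlds a, b, c; order generated by a ≤ b, a ≤ c; atoms true at each world — a:{}; b:{A}; c:{B}.
a ⊮ (A → B) ∨ (B → A): neither disjunct is forced at a.
a ⊮ A → B: at the accessible world b, b ⊩ A but b ⊮ B.
b lacks atom B, so b ⊮ B.
So the root a does not force the formula.

No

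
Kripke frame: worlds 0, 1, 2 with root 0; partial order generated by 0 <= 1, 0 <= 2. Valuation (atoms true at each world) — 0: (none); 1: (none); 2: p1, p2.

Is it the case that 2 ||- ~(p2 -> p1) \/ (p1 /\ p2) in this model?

Yes

2 ||- ~(p2 -> p1) \/ (p1 /\ p2) via the disjunct p1 /\ p2.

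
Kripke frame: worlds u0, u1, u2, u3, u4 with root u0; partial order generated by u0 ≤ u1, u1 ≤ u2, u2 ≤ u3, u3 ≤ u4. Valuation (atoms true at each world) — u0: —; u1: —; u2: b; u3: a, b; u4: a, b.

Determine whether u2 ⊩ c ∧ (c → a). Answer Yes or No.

u2 ⊮ c ∧ (c → a) since u2 fails c.

No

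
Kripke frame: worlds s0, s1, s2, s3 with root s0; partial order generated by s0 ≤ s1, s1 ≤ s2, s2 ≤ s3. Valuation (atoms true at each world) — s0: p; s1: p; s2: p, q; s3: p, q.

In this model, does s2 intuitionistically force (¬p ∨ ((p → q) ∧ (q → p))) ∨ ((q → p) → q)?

Yes

s2 ⊩ (¬p ∨ ((p → q) ∧ (q → p))) ∨ ((q → p) → q) via the disjunct ¬p ∨ ((p → q) ∧ (q → p)).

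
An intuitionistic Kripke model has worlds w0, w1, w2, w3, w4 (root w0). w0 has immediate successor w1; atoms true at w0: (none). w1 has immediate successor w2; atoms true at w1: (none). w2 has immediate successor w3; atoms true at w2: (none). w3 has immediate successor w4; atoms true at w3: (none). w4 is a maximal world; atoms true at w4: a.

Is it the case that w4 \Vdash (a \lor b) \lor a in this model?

Yes

w4 \Vdash (a \lor b) \lor a via the disjunct a \lor b.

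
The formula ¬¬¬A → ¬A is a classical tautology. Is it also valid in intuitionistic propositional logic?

Yes

This is triple-negation reduction, which is intuitionistically derivable.
Assume ¬¬¬A and suppose A. Then ¬¬A (double-negation introduction), contradicting ¬¬¬A. So ¬A.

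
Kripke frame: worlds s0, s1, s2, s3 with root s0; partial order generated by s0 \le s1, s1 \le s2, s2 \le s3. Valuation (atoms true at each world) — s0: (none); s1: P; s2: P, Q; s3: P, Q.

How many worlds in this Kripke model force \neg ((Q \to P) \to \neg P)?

s0: forces it.
s1: forces it.
s2: forces it.
s3: forces it.
Worlds forcing the formula: {s0, s1, s2, s3}.

4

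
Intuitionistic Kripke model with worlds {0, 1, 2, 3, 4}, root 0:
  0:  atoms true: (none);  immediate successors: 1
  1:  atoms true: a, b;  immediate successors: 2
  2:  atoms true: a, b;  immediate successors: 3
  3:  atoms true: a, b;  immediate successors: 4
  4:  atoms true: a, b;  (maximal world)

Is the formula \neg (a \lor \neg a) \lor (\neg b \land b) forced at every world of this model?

Not every world: 0 \nVdash \neg (a \lor \neg a) \lor (\neg b \land b).
0 \nVdash \neg (a \lor \neg a) \lor (\neg b \land b): neither disjunct is forced at 0.
0 \nVdash \neg (a \lor \neg a) since 1 is accessible from 0 and 1 \Vdash a \lor \neg a.

No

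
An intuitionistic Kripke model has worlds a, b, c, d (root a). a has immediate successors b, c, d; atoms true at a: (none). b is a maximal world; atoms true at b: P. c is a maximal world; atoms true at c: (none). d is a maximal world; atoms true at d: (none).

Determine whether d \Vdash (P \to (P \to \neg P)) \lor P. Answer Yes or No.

d \Vdash (P \to (P \to \neg P)) \lor P via the disjunct P \to (P \to \neg P).

Yes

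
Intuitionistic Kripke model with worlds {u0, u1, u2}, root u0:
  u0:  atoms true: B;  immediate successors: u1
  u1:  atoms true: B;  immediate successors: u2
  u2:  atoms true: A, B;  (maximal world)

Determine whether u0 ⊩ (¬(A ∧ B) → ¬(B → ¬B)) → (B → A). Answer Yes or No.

No

u0 ⊮ (¬(A ∧ B) → ¬(B → ¬B)) → (B → A): already at u0 itself, u0 ⊩ ¬(A ∧ B) → ¬(B → ¬B) but u0 ⊮ B → A.
u0 ⊮ B → A: already at u0 itself, u0 ⊩ B but u0 ⊮ A.
u0 lacks atom A, so u0 ⊮ A.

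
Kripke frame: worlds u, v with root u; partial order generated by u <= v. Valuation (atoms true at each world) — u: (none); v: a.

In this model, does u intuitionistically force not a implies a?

Yes

u forces not a implies a vacuously: no world accessible from u forces the antecedent not a.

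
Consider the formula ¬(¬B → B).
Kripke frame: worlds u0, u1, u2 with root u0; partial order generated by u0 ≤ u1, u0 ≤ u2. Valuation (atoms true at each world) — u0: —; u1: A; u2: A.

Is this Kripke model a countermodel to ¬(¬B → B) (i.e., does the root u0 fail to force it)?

u0 ⊩ ¬(¬B → B): no world accessible from u0 forces ¬B → B.
So the root u0 forces ¬(¬B → B); the model is not a countermodel.

No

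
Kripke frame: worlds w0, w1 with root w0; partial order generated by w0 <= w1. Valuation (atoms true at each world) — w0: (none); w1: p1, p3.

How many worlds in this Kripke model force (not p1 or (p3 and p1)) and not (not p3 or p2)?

1

w0: does not force it — w0 does not force (not p1 or (p3 and p1)) and not (not p3 or p2) since w0 fails not p1 or (p3 and p1).
w1: forces it.
Worlds forcing the formula: {w1}.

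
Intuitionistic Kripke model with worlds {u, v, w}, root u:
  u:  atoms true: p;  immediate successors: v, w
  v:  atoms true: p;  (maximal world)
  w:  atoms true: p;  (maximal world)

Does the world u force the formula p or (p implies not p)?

u forces p or (p implies not p) via the disjunct p.

Yes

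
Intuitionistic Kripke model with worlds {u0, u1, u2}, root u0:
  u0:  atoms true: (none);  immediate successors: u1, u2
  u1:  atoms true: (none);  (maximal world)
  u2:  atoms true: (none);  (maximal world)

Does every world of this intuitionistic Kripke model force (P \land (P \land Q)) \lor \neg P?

Yes

u0 \Vdash (P \land (P \land Q)) \lor \neg P via the disjunct \neg P.
Since the root u0 forces (P \land (P \land Q)) \lor \neg P and forcing is persistent (monotone upward), every world forces it.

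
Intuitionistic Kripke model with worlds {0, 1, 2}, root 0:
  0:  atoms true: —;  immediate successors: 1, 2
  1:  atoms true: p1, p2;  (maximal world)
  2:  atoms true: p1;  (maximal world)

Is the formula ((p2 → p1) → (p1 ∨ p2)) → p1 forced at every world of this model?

Yes

0 ⊩ ((p2 → p1) → (p1 ∨ p2)) → p1: every world accessible from 0 that forces (p2 → p1) → (p1 ∨ p2) (namely 1, 2) also forces p1.
Since the root 0 forces ((p2 → p1) → (p1 ∨ p2)) → p1 and forcing is persistent (monotone upward), every world forces it.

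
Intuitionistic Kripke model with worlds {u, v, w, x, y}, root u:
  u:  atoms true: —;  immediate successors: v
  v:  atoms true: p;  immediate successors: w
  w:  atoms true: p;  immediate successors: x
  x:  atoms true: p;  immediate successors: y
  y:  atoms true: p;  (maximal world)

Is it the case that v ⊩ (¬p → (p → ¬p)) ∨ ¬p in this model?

v ⊩ (¬p → (p → ¬p)) ∨ ¬p via the disjunct ¬p → (p → ¬p).

Yes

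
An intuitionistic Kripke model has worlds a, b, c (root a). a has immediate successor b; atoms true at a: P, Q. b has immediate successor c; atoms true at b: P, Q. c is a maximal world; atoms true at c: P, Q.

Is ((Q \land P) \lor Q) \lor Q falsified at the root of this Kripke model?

a \Vdash ((Q \land P) \lor Q) \lor Q via the disjunct (Q \land P) \lor Q.
So the root a forces ((Q \land P) \lor Q) \lor Q; the model is not a countermodel.

No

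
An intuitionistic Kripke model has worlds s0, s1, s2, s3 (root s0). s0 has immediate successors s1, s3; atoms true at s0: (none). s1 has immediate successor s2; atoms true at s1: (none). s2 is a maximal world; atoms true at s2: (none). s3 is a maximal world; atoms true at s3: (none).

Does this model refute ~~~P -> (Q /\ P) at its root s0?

Yes

s0 ||-/- ~~~P -> (Q /\ P): already at s0 itself, s0 ||- ~~~P but s0 ||-/- Q /\ P.
s0 ||-/- Q /\ P since s0 fails Q.
So the root s0 does not force ~~~P -> (Q /\ P); the model is a countermodel.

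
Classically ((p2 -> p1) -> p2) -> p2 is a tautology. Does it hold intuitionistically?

This is Peirce's law, which is not intuitionistically valid.
A Kripke countermodel: worlds u0, u1; order generated by u0 <= u1; atoms true at each world — u0:{}; u1:{p2}.
u0 ||-/- ((p2 -> p1) -> p2) -> p2: already at u0 itself, u0 ||- (p2 -> p1) -> p2 but u0 ||-/- p2.
u0 lacks atom p2, so u0 ||-/- p2.
So the root u0 does not force the formula.

No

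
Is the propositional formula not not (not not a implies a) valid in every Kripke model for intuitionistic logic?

This is the double negation of double-negation elimination, which is intuitionistically derivable.
By Glivenko's theorem the double negation of any classical propositional tautology is intuitionistically provable; not not a implies a is classically a tautology.

Yes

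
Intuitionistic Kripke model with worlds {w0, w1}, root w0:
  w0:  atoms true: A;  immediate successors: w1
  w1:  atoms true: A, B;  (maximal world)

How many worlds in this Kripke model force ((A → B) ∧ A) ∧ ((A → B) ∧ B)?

1

w0: does not force it — w0 ⊮ ((A → B) ∧ A) ∧ ((A → B) ∧ B) since w0 fails (A → B) ∧ A.
w1: forces it.
Worlds forcing the formula: {w1}.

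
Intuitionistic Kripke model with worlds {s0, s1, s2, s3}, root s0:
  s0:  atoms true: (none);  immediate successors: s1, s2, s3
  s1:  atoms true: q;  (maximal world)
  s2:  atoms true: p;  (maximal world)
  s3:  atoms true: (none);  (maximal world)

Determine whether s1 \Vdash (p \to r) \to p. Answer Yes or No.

s1 \nVdash (p \to r) \to p: already at s1 itself, s1 \Vdash p \to r but s1 \nVdash p.
s1 lacks atom p, so s1 \nVdash p.

No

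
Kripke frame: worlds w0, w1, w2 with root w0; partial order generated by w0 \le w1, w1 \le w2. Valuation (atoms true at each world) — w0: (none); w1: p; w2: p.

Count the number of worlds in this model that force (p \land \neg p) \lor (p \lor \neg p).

2

w0: does not force it — w0 \nVdash (p \land \neg p) \lor (p \lor \neg p): neither disjunct is forced at w0.
w1: forces it.
w2: forces it.
Worlds forcing the formula: {w1, w2}.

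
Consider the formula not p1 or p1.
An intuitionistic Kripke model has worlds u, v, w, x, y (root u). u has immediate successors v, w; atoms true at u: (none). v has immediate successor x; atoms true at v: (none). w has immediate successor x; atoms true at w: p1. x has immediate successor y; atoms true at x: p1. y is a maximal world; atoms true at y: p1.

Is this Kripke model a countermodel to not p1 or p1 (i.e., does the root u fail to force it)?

u does not force not p1 or p1: neither disjunct is forced at u.
u does not force not p1 since w is accessible from u and w forces p1.
So the root u does not force not p1 or p1; the model is a countermodel.

Yes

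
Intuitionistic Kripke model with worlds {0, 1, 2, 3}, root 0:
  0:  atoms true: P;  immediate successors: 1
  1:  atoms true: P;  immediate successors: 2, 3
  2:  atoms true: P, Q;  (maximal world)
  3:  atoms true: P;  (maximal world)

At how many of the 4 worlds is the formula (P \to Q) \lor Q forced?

1

0: does not force it — 0 \nVdash (P \to Q) \lor Q: neither disjunct is forced at 0.
1: does not force it — 1 \nVdash (P \to Q) \lor Q: neither disjunct is forced at 1.
2: forces it.
3: does not force it.
Worlds forcing the formula: {2}.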